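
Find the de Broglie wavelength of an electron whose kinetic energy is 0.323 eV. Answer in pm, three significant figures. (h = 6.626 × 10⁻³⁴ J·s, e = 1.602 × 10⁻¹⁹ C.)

λ = 2160 pm

KE = 0.323 eV = 5.174 × 10⁻²⁰ J.
p = √(2mKE) = √(2 × 9.109 × 10⁻³¹ × 5.174 × 10⁻²⁰) = 3.070 × 10⁻²⁵ kg·m/s.
λ = h/p = 6.626 × 10⁻³⁴ / 3.070 × 10⁻²⁵ = 2.16 × 10⁻⁹ m = 2160 pm.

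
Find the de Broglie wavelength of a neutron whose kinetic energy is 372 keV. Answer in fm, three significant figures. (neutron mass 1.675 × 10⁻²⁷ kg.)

λ = 46.9 fm

KE = 372 keV = 5.959 × 10⁻¹⁴ J.
p = √(2mKE) = √(2 × 1.675 × 10⁻²⁷ × 5.959 × 10⁻¹⁴) = 1.413 × 10⁻²⁰ kg·m/s.
λ = h/p = 6.626 × 10⁻³⁴ / 1.413 × 10⁻²⁰ = 4.69 × 10⁻¹⁴ m = 46.9 fm.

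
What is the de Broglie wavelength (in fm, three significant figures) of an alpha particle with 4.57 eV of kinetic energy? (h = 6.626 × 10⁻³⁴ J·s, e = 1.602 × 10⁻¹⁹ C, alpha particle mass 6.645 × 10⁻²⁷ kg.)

KE = 4.57 eV = 7.321 × 10⁻¹⁹ J.
p = √(2mKE) = √(2 × 6.645 × 10⁻²⁷ × 7.321 × 10⁻¹⁹) = 9.864 × 10⁻²³ kg·m/s.
λ = h/p = 6.626 × 10⁻³⁴ / 9.864 × 10⁻²³ = 6.72 × 10⁻¹² m = 6720 fm.

λ = 6720 fm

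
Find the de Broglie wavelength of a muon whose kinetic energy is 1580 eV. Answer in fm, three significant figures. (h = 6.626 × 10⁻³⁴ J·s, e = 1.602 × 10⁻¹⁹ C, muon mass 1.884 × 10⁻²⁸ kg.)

KE = 1580 eV = 2.531 × 10⁻¹⁶ J.
p = √(2mKE) = √(2 × 1.884 × 10⁻²⁸ × 2.531 × 10⁻¹⁶) = 3.088 × 10⁻²² kg·m/s.
λ = h/p = 6.626 × 10⁻³⁴ / 3.088 × 10⁻²² = 2.15 × 10⁻¹² m = 2150 fm.

λ = 2150 fm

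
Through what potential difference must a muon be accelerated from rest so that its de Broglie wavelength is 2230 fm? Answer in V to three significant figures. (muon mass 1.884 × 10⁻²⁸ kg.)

p = h/λ = 6.626 × 10⁻³⁴ / 2.230 × 10⁻¹² = 2.971 × 10⁻²² kg·m/s.
KE = p²/(2m) = 2.343 × 10⁻¹⁶ J.
V = KE/e = 2.343 × 10⁻¹⁶ / (1.602 × 10⁻¹⁹) = 1460 V.

V = 1460 V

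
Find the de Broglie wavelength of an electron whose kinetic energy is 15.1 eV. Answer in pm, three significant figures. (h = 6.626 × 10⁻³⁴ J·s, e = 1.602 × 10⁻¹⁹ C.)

λ = 316 pm

KE = 15.1 eV = 2.419 × 10⁻¹⁸ J.
p = √(2mKE) = √(2 × 9.109 × 10⁻³¹ × 2.419 × 10⁻¹⁸) = 2.099 × 10⁻²⁴ kg·m/s.
λ = h/p = 6.626 × 10⁻³⁴ / 2.099 × 10⁻²⁴ = 3.16 × 10⁻¹⁰ m = 316 pm.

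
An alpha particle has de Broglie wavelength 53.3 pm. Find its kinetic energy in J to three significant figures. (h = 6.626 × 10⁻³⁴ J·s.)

p = h/λ = 6.626 × 10⁻³⁴ / 5.330 × 10⁻¹¹ = 1.243 × 10⁻²³ kg·m/s.
KE = p²/(2m) = (1.243 × 10⁻²³)² / (2 × 6.645 × 10⁻²⁷) = 1.163 × 10⁻²⁰ J = 1.16 × 10⁻²⁰ J.

KE = 1.16 × 10⁻²⁰ J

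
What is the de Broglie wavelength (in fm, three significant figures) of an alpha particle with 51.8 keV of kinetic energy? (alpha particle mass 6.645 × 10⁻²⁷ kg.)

λ = 63.1 fm

KE = 51.8 keV = 8.298 × 10⁻¹⁵ J.
p = √(2mKE) = √(2 × 6.645 × 10⁻²⁷ × 8.298 × 10⁻¹⁵) = 1.050 × 10⁻²⁰ kg·m/s.
λ = h/p = 6.626 × 10⁻³⁴ / 1.050 × 10⁻²⁰ = 6.31 × 10⁻¹⁴ m = 63.1 fm.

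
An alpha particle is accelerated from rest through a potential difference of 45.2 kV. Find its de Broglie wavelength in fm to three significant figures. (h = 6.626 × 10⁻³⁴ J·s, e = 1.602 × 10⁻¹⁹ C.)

λ = 47.8 fm

KE = 2eV = 2 × 1.602 × 10⁻¹⁹ × 4.520 × 10⁴ = 1.448 × 10⁻¹⁴ J.
p = √(2mKE) = √(2 × 6.645 × 10⁻²⁷ × 1.448 × 10⁻¹⁴) = 1.387 × 10⁻²⁰ kg·m/s.
λ = h/p = 6.626 × 10⁻³⁴ / 1.387 × 10⁻²⁰ = 4.78 × 10⁻¹⁴ m = 47.8 fm.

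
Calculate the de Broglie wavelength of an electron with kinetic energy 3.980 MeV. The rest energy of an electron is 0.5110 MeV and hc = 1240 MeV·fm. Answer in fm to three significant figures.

Total energy E = KE + m₀c² = 3.980 + 0.5110 = 4.4910 MeV.
(pc)² = E² − (m₀c²)² = (4.4910)² − (0.5110)² = 19.91 MeV², so pc = 4.462 MeV.
λ = hc/(pc) = 1240 MeV·fm / 4.462 MeV = 278 fm.

λ = 278 fm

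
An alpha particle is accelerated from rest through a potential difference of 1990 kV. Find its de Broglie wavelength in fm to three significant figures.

KE = 2eV = 2 × 1.602 × 10⁻¹⁹ × 1.990 × 10⁶ = 6.376 × 10⁻¹³ J.
p = √(2mKE) = √(2 × 6.645 × 10⁻²⁷ × 6.376 × 10⁻¹³) = 9.205 × 10⁻²⁰ kg·m/s.
λ = h/p = 6.626 × 10⁻³⁴ / 9.205 × 10⁻²⁰ = 7.20 × 10⁻¹⁵ m = 7.20 fm.

λ = 7.20 fm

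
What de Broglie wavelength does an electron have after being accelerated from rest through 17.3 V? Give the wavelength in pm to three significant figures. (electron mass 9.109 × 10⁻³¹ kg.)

λ = 295 pm

KE = eV = 1.602 × 10⁻¹⁹ × 17.30 = 2.771 × 10⁻¹⁸ J.
p = √(2mKE) = √(2 × 9.109 × 10⁻³¹ × 2.771 × 10⁻¹⁸) = 2.247 × 10⁻²⁴ kg·m/s.
λ = h/p = 6.626 × 10⁻³⁴ / 2.247 × 10⁻²⁴ = 2.95 × 10⁻¹⁰ m = 295 pm.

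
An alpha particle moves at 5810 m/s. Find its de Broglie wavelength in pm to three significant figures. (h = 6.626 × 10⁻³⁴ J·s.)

p = mv = 6.645 × 10⁻²⁷ × 5810 = 3.861 × 10⁻²³ kg·m/s.
λ = h/p = 6.626 × 10⁻³⁴ / 3.861 × 10⁻²³ = 1.72 × 10⁻¹¹ m = 17.2 pm.

λ = 17.2 pm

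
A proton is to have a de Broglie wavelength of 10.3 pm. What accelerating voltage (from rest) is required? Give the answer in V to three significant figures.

V = 7.72 V

p = h/λ = 6.626 × 10⁻³⁴ / 1.030 × 10⁻¹¹ = 6.433 × 10⁻²³ kg·m/s.
KE = p²/(2m) = 1.237 × 10⁻¹⁸ J.
V = KE/e = 1.237 × 10⁻¹⁸ / (1.602 × 10⁻¹⁹) = 7.72 V.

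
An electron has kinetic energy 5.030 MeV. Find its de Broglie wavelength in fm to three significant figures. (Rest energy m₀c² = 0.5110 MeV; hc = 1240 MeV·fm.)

λ = 225 fm

Total energy E = KE + m₀c² = 5.030 + 0.5110 = 5.5410 MeV.
(pc)² = E² − (m₀c²)² = (5.5410)² − (0.5110)² = 30.44 MeV², so pc = 5.517 MeV.
λ = hc/(pc) = 1240 MeV·fm / 5.517 MeV = 225 fm.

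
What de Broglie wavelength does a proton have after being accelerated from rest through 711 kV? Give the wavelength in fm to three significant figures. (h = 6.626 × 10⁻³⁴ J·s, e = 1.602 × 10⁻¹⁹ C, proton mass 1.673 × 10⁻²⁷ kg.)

KE = eV = 1.602 × 10⁻¹⁹ × 7.110 × 10⁵ = 1.139 × 10⁻¹³ J.
p = √(2mKE) = √(2 × 1.673 × 10⁻²⁷ × 1.139 × 10⁻¹³) = 1.952 × 10⁻²⁰ kg·m/s.
λ = h/p = 6.626 × 10⁻³⁴ / 1.952 × 10⁻²⁰ = 3.39 × 10⁻¹⁴ m = 33.9 fm.

λ = 33.9 fm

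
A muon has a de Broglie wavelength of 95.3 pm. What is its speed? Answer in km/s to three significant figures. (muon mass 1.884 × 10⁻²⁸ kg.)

p = h/λ = 6.626 × 10⁻³⁴ / 9.530 × 10⁻¹¹ = 6.953 × 10⁻²⁴ kg·m/s.
v = p/m = 6.953 × 10⁻²⁴ / 1.884 × 10⁻²⁸ = 3.69 × 10⁴ m/s = 36.9 km/s.

v = 36.9 km/s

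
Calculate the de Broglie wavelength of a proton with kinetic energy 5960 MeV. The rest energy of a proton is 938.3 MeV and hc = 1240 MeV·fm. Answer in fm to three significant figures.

Total energy E = KE + m₀c² = 5960 + 938.3 = 6898.3 MeV.
(pc)² = E² − (m₀c²)² = (6898.3)² − (938.3)² = 4.671 × 10⁷ MeV², so pc = 6834 MeV.
λ = hc/(pc) = 1240 MeV·fm / 6834 MeV = 0.181 fm.

λ = 0.181 fm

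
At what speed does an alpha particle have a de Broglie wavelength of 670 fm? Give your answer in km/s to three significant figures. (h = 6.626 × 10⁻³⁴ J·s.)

v = 149 km/s

p = h/λ = 6.626 × 10⁻³⁴ / 6.700 × 10⁻¹³ = 9.890 × 10⁻²² kg·m/s.
v = p/m = 9.890 × 10⁻²² / 6.645 × 10⁻²⁷ = 1.49 × 10⁵ m/s = 149 km/s.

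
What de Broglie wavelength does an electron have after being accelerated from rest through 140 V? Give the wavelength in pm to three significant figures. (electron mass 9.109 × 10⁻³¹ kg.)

KE = eV = 1.602 × 10⁻¹⁹ × 140.0 = 2.243 × 10⁻¹⁷ J.
p = √(2mKE) = √(2 × 9.109 × 10⁻³¹ × 2.243 × 10⁻¹⁷) = 6.392 × 10⁻²⁴ kg·m/s.
λ = h/p = 6.626 × 10⁻³⁴ / 6.392 × 10⁻²⁴ = 1.04 × 10⁻¹⁰ m = 104 pm.

λ = 104 pm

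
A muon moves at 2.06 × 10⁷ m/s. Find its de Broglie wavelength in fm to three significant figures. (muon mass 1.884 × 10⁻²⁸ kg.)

p = mv = 1.884 × 10⁻²⁸ × 2.06 × 10⁷ = 3.881 × 10⁻²¹ kg·m/s.
λ = h/p = 6.626 × 10⁻³⁴ / 3.881 × 10⁻²¹ = 1.71 × 10⁻¹³ m = 171 fm.

λ = 171 fm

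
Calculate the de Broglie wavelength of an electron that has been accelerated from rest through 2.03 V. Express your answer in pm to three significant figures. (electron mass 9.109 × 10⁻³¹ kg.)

λ = 861 pm

KE = eV = 1.602 × 10⁻¹⁹ × 2.030 = 3.252 × 10⁻¹⁹ J.
p = √(2mKE) = √(2 × 9.109 × 10⁻³¹ × 3.252 × 10⁻¹⁹) = 7.697 × 10⁻²⁵ kg·m/s.
λ = h/p = 6.626 × 10⁻³⁴ / 7.697 × 10⁻²⁵ = 8.61 × 10⁻¹⁰ m = 861 pm.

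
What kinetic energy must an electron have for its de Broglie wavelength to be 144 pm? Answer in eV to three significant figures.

p = h/λ = 6.626 × 10⁻³⁴ / 1.440 × 10⁻¹⁰ = 4.601 × 10⁻²⁴ kg·m/s.
KE = p²/(2m) = (4.601 × 10⁻²⁴)² / (2 × 9.109 × 10⁻³¹) = 1.162 × 10⁻¹⁷ J = 72.5 eV.

KE = 72.5 eV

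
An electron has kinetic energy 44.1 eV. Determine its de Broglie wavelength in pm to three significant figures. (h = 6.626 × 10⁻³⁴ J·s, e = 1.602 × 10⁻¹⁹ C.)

KE = 44.1 eV = 7.065 × 10⁻¹⁸ J.
p = √(2mKE) = √(2 × 9.109 × 10⁻³¹ × 7.065 × 10⁻¹⁸) = 3.588 × 10⁻²⁴ kg·m/s.
λ = h/p = 6.626 × 10⁻³⁴ / 3.588 × 10⁻²⁴ = 1.85 × 10⁻¹⁰ m = 185 pm.

λ = 185 pm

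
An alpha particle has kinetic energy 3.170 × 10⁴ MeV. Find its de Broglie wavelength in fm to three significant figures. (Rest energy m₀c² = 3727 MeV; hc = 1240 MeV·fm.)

λ = 0.0352 fm

Total energy E = KE + m₀c² = 3.170 × 10⁴ + 3727 = 35427 MeV.
(pc)² = E² − (m₀c²)² = (35427)² − (3727)² = 1.241 × 10⁹ MeV², so pc = 3.523 × 10⁴ MeV.
λ = hc/(pc) = 1240 MeV·fm / 3.523 × 10⁴ MeV = 0.0352 fm.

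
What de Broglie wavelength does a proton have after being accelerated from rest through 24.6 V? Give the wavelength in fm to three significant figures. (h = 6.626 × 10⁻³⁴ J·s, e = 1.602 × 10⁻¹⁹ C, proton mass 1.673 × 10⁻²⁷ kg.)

λ = 5770 fm

KE = eV = 1.602 × 10⁻¹⁹ × 24.60 = 3.941 × 10⁻¹⁸ J.
p = √(2mKE) = √(2 × 1.673 × 10⁻²⁷ × 3.941 × 10⁻¹⁸) = 1.148 × 10⁻²² kg·m/s.
λ = h/p = 6.626 × 10⁻³⁴ / 1.148 × 10⁻²² = 5.77 × 10⁻¹² m = 5770 fm.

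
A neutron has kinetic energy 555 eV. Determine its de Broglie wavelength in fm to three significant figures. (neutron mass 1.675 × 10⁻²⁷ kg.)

KE = 555 eV = 8.891 × 10⁻¹⁷ J.
p = √(2mKE) = √(2 × 1.675 × 10⁻²⁷ × 8.891 × 10⁻¹⁷) = 5.458 × 10⁻²² kg·m/s.
λ = h/p = 6.626 × 10⁻³⁴ / 5.458 × 10⁻²² = 1.21 × 10⁻¹² m = 1210 fm.

λ = 1210 fm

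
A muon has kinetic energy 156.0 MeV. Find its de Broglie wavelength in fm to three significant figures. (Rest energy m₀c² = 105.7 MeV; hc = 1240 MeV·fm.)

λ = 5.18 fm

Total energy E = KE + m₀c² = 156.0 + 105.7 = 261.7 MeV.
(pc)² = E² − (m₀c²)² = (261.7)² − (105.7)² = 5.731 × 10⁴ MeV², so pc = 239.4 MeV.
λ = hc/(pc) = 1240 MeV·fm / 239.4 MeV = 5.18 fm.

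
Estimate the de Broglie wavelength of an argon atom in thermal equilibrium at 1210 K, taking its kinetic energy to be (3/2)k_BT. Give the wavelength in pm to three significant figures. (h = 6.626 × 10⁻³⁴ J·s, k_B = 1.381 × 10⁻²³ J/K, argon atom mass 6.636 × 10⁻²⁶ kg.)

λ = 11.5 pm

KE = (3/2)k_BT = 1.5 × 1.381 × 10⁻²³ × 1210 = 2.507 × 10⁻²⁰ J.
p = √(2mKE) = √(2 × 6.636 × 10⁻²⁶ × 2.507 × 10⁻²⁰) = 5.768 × 10⁻²³ kg·m/s.
λ = h/p = 1.15 × 10⁻¹¹ m = 11.5 pm.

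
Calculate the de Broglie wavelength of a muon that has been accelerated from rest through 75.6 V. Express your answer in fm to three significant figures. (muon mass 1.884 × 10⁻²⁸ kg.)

λ = 9810 fm

KE = eV = 1.602 × 10⁻¹⁹ × 75.60 = 1.211 × 10⁻¹⁷ J.
p = √(2mKE) = √(2 × 1.884 × 10⁻²⁸ × 1.211 × 10⁻¹⁷) = 6.755 × 10⁻²³ kg·m/s.
λ = h/p = 6.626 × 10⁻³⁴ / 6.755 × 10⁻²³ = 9.81 × 10⁻¹² m = 9810 fm.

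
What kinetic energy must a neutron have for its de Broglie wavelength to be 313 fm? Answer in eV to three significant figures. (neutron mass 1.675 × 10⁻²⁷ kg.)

p = h/λ = 6.626 × 10⁻³⁴ / 3.130 × 10⁻¹³ = 2.117 × 10⁻²¹ kg·m/s.
KE = p²/(2m) = (2.117 × 10⁻²¹)² / (2 × 1.675 × 10⁻²⁷) = 1.338 × 10⁻¹⁵ J = 8350 eV.

KE = 8350 eV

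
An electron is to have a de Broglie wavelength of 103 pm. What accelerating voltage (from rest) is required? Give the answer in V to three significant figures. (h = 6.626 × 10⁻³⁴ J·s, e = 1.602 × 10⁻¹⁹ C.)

p = h/λ = 6.626 × 10⁻³⁴ / 1.030 × 10⁻¹⁰ = 6.433 × 10⁻²⁴ kg·m/s.
KE = p²/(2m) = 2.272 × 10⁻¹⁷ J.
V = KE/e = 2.272 × 10⁻¹⁷ / (1.602 × 10⁻¹⁹) = 142 V.

V = 142 V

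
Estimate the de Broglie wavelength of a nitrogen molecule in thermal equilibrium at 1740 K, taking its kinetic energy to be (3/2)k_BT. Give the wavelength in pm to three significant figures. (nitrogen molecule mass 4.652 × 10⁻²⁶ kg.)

KE = (3/2)k_BT = 1.5 × 1.381 × 10⁻²³ × 1740 = 3.604 × 10⁻²⁰ J.
p = √(2mKE) = √(2 × 4.652 × 10⁻²⁶ × 3.604 × 10⁻²⁰) = 5.791 × 10⁻²³ kg·m/s.
λ = h/p = 1.14 × 10⁻¹¹ m = 11.4 pm.

λ = 11.4 pm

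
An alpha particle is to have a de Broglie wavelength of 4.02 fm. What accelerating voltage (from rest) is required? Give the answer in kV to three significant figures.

p = h/λ = 6.626 × 10⁻³⁴ / 4.020 × 10⁻¹⁵ = 1.648 × 10⁻¹⁹ kg·m/s.
KE = p²/(2m) = 2.044 × 10⁻¹² J.
V = KE/2e = 2.044 × 10⁻¹² / (2 × 1.602 × 10⁻¹⁹) = 6380 kV.

V = 6380 kV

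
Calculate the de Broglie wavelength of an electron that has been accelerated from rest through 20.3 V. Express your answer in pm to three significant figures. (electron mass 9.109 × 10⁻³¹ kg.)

KE = eV = 1.602 × 10⁻¹⁹ × 20.30 = 3.252 × 10⁻¹⁸ J.
p = √(2mKE) = √(2 × 9.109 × 10⁻³¹ × 3.252 × 10⁻¹⁸) = 2.434 × 10⁻²⁴ kg·m/s.
λ = h/p = 6.626 × 10⁻³⁴ / 2.434 × 10⁻²⁴ = 2.72 × 10⁻¹⁰ m = 272 pm.

λ = 272 pm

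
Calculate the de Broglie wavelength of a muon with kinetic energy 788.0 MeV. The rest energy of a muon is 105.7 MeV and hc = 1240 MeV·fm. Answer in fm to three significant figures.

Total energy E = KE + m₀c² = 788.0 + 105.7 = 893.7 MeV.
(pc)² = E² − (m₀c²)² = (893.7)² − (105.7)² = 7.875 × 10⁵ MeV², so pc = 887.4 MeV.
λ = hc/(pc) = 1240 MeV·fm / 887.4 MeV = 1.40 fm.

λ = 1.40 fm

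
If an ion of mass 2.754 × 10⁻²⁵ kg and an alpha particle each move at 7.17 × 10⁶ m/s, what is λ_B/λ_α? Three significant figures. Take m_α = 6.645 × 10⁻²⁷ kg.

λ_B/λ_α = 0.0241

At fixed v, p = mv so λ = h/(mv) ∝ 1/m.
λ_B/λ_α = m_α/m_B = 6.645 × 10⁻²⁷/2.754 × 10⁻²⁵ = 0.0241.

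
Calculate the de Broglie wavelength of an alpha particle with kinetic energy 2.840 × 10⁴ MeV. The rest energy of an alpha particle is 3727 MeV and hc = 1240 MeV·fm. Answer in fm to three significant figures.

λ = 0.0389 fm

Total energy E = KE + m₀c² = 2.840 × 10⁴ + 3727 = 32127 MeV.
(pc)² = E² − (m₀c²)² = (32127)² − (3727)² = 1.018 × 10⁹ MeV², so pc = 3.191 × 10⁴ MeV.
λ = hc/(pc) = 1240 MeV·fm / 3.191 × 10⁴ MeV = 0.0389 fm.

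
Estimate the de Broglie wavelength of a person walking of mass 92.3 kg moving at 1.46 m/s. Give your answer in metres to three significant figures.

p = mv = 92.3 × 1.46 = 1.348 × 10² kg·m/s.
λ = h/p = 6.626 × 10⁻³⁴ / 1.348 × 10² = 4.92 × 10⁻³⁶ m.

λ = 4.92 × 10⁻³⁶ m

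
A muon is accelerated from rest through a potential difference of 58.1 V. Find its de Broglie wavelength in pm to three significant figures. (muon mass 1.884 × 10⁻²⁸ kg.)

KE = eV = 1.602 × 10⁻¹⁹ × 58.10 = 9.308 × 10⁻¹⁸ J.
p = √(2mKE) = √(2 × 1.884 × 10⁻²⁸ × 9.308 × 10⁻¹⁸) = 5.922 × 10⁻²³ kg·m/s.
λ = h/p = 6.626 × 10⁻³⁴ / 5.922 × 10⁻²³ = 1.12 × 10⁻¹¹ m = 11.2 pm.

λ = 11.2 pm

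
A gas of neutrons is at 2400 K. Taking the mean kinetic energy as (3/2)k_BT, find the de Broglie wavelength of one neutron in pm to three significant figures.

KE = (3/2)k_BT = 1.5 × 1.381 × 10⁻²³ × 2400 = 4.972 × 10⁻²⁰ J.
p = √(2mKE) = √(2 × 1.675 × 10⁻²⁷ × 4.972 × 10⁻²⁰) = 1.291 × 10⁻²³ kg·m/s.
λ = h/p = 5.13 × 10⁻¹¹ m = 51.3 pm.

λ = 51.3 pm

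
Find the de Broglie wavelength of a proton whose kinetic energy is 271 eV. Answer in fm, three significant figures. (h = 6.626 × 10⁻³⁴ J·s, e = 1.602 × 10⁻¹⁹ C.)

KE = 271 eV = 4.341 × 10⁻¹⁷ J.
p = √(2mKE) = √(2 × 1.673 × 10⁻²⁷ × 4.341 × 10⁻¹⁷) = 3.811 × 10⁻²² kg·m/s.
λ = h/p = 6.626 × 10⁻³⁴ / 3.811 × 10⁻²² = 1.74 × 10⁻¹² m = 1740 fm.

λ = 1740 fm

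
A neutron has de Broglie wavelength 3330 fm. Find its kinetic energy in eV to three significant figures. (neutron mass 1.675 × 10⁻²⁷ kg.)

KE = 73.8 eV

p = h/λ = 6.626 × 10⁻³⁴ / 3.330 × 10⁻¹² = 1.990 × 10⁻²² kg·m/s.
KE = p²/(2m) = (1.990 × 10⁻²²)² / (2 × 1.675 × 10⁻²⁷) = 1.182 × 10⁻¹⁷ J = 73.8 eV.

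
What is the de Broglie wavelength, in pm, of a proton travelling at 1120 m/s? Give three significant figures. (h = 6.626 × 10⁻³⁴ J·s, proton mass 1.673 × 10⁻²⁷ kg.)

p = mv = 1.673 × 10⁻²⁷ × 1120 = 1.874 × 10⁻²⁴ kg·m/s.
λ = h/p = 6.626 × 10⁻³⁴ / 1.874 × 10⁻²⁴ = 3.54 × 10⁻¹⁰ m = 354 pm.

λ = 354 pm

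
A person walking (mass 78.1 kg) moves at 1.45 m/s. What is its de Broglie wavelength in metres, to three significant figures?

λ = 5.85 × 10⁻³⁶ m

p = mv = 78.1 × 1.45 = 1.132 × 10² kg·m/s.
λ = h/p = 6.626 × 10⁻³⁴ / 1.132 × 10² = 5.85 × 10⁻³⁶ m.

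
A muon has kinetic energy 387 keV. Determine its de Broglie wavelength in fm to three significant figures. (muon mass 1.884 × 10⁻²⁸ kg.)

KE = 387 keV = 6.200 × 10⁻¹⁴ J.
p = √(2mKE) = √(2 × 1.884 × 10⁻²⁸ × 6.200 × 10⁻¹⁴) = 4.833 × 10⁻²¹ kg·m/s.
λ = h/p = 6.626 × 10⁻³⁴ / 4.833 × 10⁻²¹ = 1.37 × 10⁻¹³ m = 137 fm.

λ = 137 fm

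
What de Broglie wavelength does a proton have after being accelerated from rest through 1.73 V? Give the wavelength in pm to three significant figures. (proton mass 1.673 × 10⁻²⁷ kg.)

KE = eV = 1.602 × 10⁻¹⁹ × 1.730 = 2.771 × 10⁻¹⁹ J.
p = √(2mKE) = √(2 × 1.673 × 10⁻²⁷ × 2.771 × 10⁻¹⁹) = 3.045 × 10⁻²³ kg·m/s.
λ = h/p = 6.626 × 10⁻³⁴ / 3.045 × 10⁻²³ = 2.18 × 10⁻¹¹ m = 21.8 pm.

λ = 21.8 pm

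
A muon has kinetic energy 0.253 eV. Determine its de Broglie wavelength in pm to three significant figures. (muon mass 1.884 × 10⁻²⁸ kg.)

λ = 170 pm

KE = 0.253 eV = 4.053 × 10⁻²⁰ J.
p = √(2mKE) = √(2 × 1.884 × 10⁻²⁸ × 4.053 × 10⁻²⁰) = 3.908 × 10⁻²⁴ kg·m/s.
λ = h/p = 6.626 × 10⁻³⁴ / 3.908 × 10⁻²⁴ = 1.70 × 10⁻¹⁰ m = 170 pm.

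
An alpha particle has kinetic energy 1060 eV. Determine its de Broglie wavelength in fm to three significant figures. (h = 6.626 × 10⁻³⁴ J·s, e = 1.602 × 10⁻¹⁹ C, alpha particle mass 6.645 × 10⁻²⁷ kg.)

KE = 1060 eV = 1.698 × 10⁻¹⁶ J.
p = √(2mKE) = √(2 × 6.645 × 10⁻²⁷ × 1.698 × 10⁻¹⁶) = 1.502 × 10⁻²¹ kg·m/s.
λ = h/p = 6.626 × 10⁻³⁴ / 1.502 × 10⁻²¹ = 4.41 × 10⁻¹³ m = 441 fm.

λ = 441 fm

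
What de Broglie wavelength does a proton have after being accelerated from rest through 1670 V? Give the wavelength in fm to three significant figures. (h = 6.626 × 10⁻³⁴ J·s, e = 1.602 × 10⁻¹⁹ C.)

λ = 700 fm

KE = eV = 1.602 × 10⁻¹⁹ × 1670 = 2.675 × 10⁻¹⁶ J.
p = √(2mKE) = √(2 × 1.673 × 10⁻²⁷ × 2.675 × 10⁻¹⁶) = 9.461 × 10⁻²² kg·m/s.
λ = h/p = 6.626 × 10⁻³⁴ / 9.461 × 10⁻²² = 7.00 × 10⁻¹³ m = 700 fm.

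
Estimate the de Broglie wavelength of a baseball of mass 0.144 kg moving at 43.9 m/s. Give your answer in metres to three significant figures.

p = mv = 0.144 × 43.9 = 6.322 kg·m/s.
λ = h/p = 6.626 × 10⁻³⁴ / 6.322 = 1.05 × 10⁻³⁴ m.

λ = 1.05 × 10⁻³⁴ m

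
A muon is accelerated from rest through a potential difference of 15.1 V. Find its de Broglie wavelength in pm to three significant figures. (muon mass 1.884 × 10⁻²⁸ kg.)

KE = eV = 1.602 × 10⁻¹⁹ × 15.10 = 2.419 × 10⁻¹⁸ J.
p = √(2mKE) = √(2 × 1.884 × 10⁻²⁸ × 2.419 × 10⁻¹⁸) = 3.019 × 10⁻²³ kg·m/s.
λ = h/p = 6.626 × 10⁻³⁴ / 3.019 × 10⁻²³ = 2.19 × 10⁻¹¹ m = 21.9 pm.

λ = 21.9 pm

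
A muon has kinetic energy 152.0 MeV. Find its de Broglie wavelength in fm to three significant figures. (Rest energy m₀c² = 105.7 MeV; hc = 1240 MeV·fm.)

λ = 5.28 fm

Total energy E = KE + m₀c² = 152.0 + 105.7 = 257.7 MeV.
(pc)² = E² − (m₀c²)² = (257.7)² − (105.7)² = 5.524 × 10⁴ MeV², so pc = 235.0 MeV.
λ = hc/(pc) = 1240 MeV·fm / 235.0 MeV = 5.28 fm.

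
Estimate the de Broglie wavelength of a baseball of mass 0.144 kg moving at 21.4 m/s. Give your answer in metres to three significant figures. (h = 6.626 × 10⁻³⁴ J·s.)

p = mv = 0.144 × 21.4 = 3.082 kg·m/s.
λ = h/p = 6.626 × 10⁻³⁴ / 3.082 = 2.15 × 10⁻³⁴ m.

λ = 2.15 × 10⁻³⁴ m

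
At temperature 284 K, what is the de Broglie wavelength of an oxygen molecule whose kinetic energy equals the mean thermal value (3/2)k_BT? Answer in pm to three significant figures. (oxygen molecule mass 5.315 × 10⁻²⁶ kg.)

λ = 26.5 pm

KE = (3/2)k_BT = 1.5 × 1.381 × 10⁻²³ × 284 = 5.883 × 10⁻²¹ J.
p = √(2mKE) = √(2 × 5.315 × 10⁻²⁶ × 5.883 × 10⁻²¹) = 2.501 × 10⁻²³ kg·m/s.
λ = h/p = 2.65 × 10⁻¹¹ m = 26.5 pm.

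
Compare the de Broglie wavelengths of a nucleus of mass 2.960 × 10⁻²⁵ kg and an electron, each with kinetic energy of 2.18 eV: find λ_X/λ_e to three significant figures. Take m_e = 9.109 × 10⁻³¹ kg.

At fixed KE, p = √(2mKE) so λ = h/p ∝ 1/√m.
λ_X/λ_e = √(m_e/m_X) = √(9.109 × 10⁻³¹/2.960 × 10⁻²⁵) = √(3.077 × 10⁻⁶) = 1.75 × 10⁻³.

λ_X/λ_e = 1.75 × 10⁻³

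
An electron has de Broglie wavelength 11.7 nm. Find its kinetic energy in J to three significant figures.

KE = 1.76 × 10⁻²¹ J

p = h/λ = 6.626 × 10⁻³⁴ / 1.170 × 10⁻⁸ = 5.663 × 10⁻²⁶ kg·m/s.
KE = p²/(2m) = (5.663 × 10⁻²⁶)² / (2 × 9.109 × 10⁻³¹) = 1.760 × 10⁻²¹ J = 1.76 × 10⁻²¹ J.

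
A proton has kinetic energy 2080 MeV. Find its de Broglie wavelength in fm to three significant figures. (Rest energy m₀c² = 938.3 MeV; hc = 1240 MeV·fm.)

Total energy E = KE + m₀c² = 2080 + 938.3 = 3018.3 MeV.
(pc)² = E² − (m₀c²)² = (3018.3)² − (938.3)² = 8.230 × 10⁶ MeV², so pc = 2869 MeV.
λ = hc/(pc) = 1240 MeV·fm / 2869 MeV = 0.432 fm.

λ = 0.432 fm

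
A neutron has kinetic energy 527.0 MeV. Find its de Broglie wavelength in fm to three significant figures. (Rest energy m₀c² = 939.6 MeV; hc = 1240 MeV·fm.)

λ = 1.10 fm

Total energy E = KE + m₀c² = 527.0 + 939.6 = 1466.6 MeV.
(pc)² = E² − (m₀c²)² = (1466.6)² − (939.6)² = 1.268 × 10⁶ MeV², so pc = 1126 MeV.
λ = hc/(pc) = 1240 MeV·fm / 1126 MeV = 1.10 fm.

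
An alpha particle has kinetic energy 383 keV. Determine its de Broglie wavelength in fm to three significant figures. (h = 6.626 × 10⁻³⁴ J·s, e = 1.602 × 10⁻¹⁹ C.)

λ = 23.2 fm

KE = 383 keV = 6.136 × 10⁻¹⁴ J.
p = √(2mKE) = √(2 × 6.645 × 10⁻²⁷ × 6.136 × 10⁻¹⁴) = 2.856 × 10⁻²⁰ kg·m/s.
λ = h/p = 6.626 × 10⁻³⁴ / 2.856 × 10⁻²⁰ = 2.32 × 10⁻¹⁴ m = 23.2 fm.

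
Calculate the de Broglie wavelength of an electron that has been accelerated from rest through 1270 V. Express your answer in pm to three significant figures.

λ = 34.4 pm

KE = eV = 1.602 × 10⁻¹⁹ × 1270 = 2.035 × 10⁻¹⁶ J.
p = √(2mKE) = √(2 × 9.109 × 10⁻³¹ × 2.035 × 10⁻¹⁶) = 1.925 × 10⁻²³ kg·m/s.
λ = h/p = 6.626 × 10⁻³⁴ / 1.925 × 10⁻²³ = 3.44 × 10⁻¹¹ m = 34.4 pm.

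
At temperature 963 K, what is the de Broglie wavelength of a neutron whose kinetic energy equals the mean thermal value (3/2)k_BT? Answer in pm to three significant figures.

λ = 81.1 pm

KE = (3/2)k_BT = 1.5 × 1.381 × 10⁻²³ × 963 = 1.995 × 10⁻²⁰ J.
p = √(2mKE) = √(2 × 1.675 × 10⁻²⁷ × 1.995 × 10⁻²⁰) = 8.175 × 10⁻²⁴ kg·m/s.
λ = h/p = 8.11 × 10⁻¹¹ m = 81.1 pm.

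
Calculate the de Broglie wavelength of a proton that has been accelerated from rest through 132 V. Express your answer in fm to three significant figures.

λ = 2490 fm

KE = eV = 1.602 × 10⁻¹⁹ × 132.0 = 2.115 × 10⁻¹⁷ J.
p = √(2mKE) = √(2 × 1.673 × 10⁻²⁷ × 2.115 × 10⁻¹⁷) = 2.660 × 10⁻²² kg·m/s.
λ = h/p = 6.626 × 10⁻³⁴ / 2.660 × 10⁻²² = 2.49 × 10⁻¹² m = 2490 fm.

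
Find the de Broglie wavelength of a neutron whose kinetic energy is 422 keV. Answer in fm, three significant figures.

λ = 44.0 fm

KE = 422 keV = 6.760 × 10⁻¹⁴ J.
p = √(2mKE) = √(2 × 1.675 × 10⁻²⁷ × 6.760 × 10⁻¹⁴) = 1.505 × 10⁻²⁰ kg·m/s.
λ = h/p = 6.626 × 10⁻³⁴ / 1.505 × 10⁻²⁰ = 4.40 × 10⁻¹⁴ m = 44.0 fm.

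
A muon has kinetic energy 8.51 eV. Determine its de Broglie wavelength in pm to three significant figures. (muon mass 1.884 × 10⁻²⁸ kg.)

λ = 29.2 pm

KE = 8.51 eV = 1.363 × 10⁻¹⁸ J.
p = √(2mKE) = √(2 × 1.884 × 10⁻²⁸ × 1.363 × 10⁻¹⁸) = 2.266 × 10⁻²³ kg·m/s.
λ = h/p = 6.626 × 10⁻³⁴ / 2.266 × 10⁻²³ = 2.92 × 10⁻¹¹ m = 29.2 pm.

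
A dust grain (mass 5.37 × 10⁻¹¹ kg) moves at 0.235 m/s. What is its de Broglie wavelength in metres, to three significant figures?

λ = 5.25 × 10⁻²³ m

p = mv = 5.37 × 10⁻¹¹ × 0.235 = 1.262 × 10⁻¹¹ kg·m/s.
λ = h/p = 6.626 × 10⁻³⁴ / 1.262 × 10⁻¹¹ = 5.25 × 10⁻²³ m.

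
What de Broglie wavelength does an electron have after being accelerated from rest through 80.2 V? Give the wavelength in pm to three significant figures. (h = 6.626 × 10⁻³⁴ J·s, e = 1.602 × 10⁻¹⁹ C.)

KE = eV = 1.602 × 10⁻¹⁹ × 80.20 = 1.285 × 10⁻¹⁷ J.
p = √(2mKE) = √(2 × 9.109 × 10⁻³¹ × 1.285 × 10⁻¹⁷) = 4.838 × 10⁻²⁴ kg·m/s.
λ = h/p = 6.626 × 10⁻³⁴ / 4.838 × 10⁻²⁴ = 1.37 × 10⁻¹⁰ m = 137 pm.

λ = 137 pm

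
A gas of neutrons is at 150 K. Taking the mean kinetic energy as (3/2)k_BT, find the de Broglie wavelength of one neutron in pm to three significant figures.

λ = 205 pm

KE = (3/2)k_BT = 1.5 × 1.381 × 10⁻²³ × 150 = 3.107 × 10⁻²¹ J.
p = √(2mKE) = √(2 × 1.675 × 10⁻²⁷ × 3.107 × 10⁻²¹) = 3.226 × 10⁻²⁴ kg·m/s.
λ = h/p = 2.05 × 10⁻¹⁰ m = 205 pm.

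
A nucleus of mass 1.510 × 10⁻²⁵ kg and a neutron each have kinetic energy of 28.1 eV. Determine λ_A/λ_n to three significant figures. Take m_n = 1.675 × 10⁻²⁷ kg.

λ_A/λ_n = 0.105

At fixed KE, p = √(2mKE) so λ = h/p ∝ 1/√m.
λ_A/λ_n = √(m_n/m_A) = √(1.675 × 10⁻²⁷/1.510 × 10⁻²⁵) = √(0.01109) = 0.105.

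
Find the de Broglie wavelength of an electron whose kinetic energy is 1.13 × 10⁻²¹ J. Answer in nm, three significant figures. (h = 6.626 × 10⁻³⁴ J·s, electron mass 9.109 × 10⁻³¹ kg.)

λ = 14.6 nm

p = √(2mKE) = √(2 × 9.109 × 10⁻³¹ × 1.130 × 10⁻²¹) = 4.537 × 10⁻²⁶ kg·m/s.
λ = h/p = 6.626 × 10⁻³⁴ / 4.537 × 10⁻²⁶ = 1.46 × 10⁻⁸ m = 14.6 nm.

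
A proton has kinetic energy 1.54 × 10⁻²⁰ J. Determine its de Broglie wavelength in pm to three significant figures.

λ = 92.3 pm

p = √(2mKE) = √(2 × 1.673 × 10⁻²⁷ × 1.540 × 10⁻²⁰) = 7.178 × 10⁻²⁴ kg·m/s.
λ = h/p = 6.626 × 10⁻³⁴ / 7.178 × 10⁻²⁴ = 9.23 × 10⁻¹¹ m = 92.3 pm.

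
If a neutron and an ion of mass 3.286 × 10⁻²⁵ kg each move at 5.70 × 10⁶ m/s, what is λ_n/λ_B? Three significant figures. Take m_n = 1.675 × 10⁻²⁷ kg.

At fixed v, p = mv so λ = h/(mv) ∝ 1/m.
λ_n/λ_B = m_B/m_n = 3.286 × 10⁻²⁵/1.675 × 10⁻²⁷ = 196.

λ_n/λ_B = 196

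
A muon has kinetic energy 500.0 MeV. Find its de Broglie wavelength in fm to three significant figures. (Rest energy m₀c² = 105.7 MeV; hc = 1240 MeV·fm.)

λ = 2.08 fm

Total energy E = KE + m₀c² = 500.0 + 105.7 = 605.7 MeV.
(pc)² = E² − (m₀c²)² = (605.7)² − (105.7)² = 3.557 × 10⁵ MeV², so pc = 596.4 MeV.
λ = hc/(pc) = 1240 MeV·fm / 596.4 MeV = 2.08 fm.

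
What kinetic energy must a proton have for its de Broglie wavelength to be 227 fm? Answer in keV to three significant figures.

KE = 15.9 keV

p = h/λ = 6.626 × 10⁻³⁴ / 2.270 × 10⁻¹³ = 2.919 × 10⁻²¹ kg·m/s.
KE = p²/(2m) = (2.919 × 10⁻²¹)² / (2 × 1.673 × 10⁻²⁷) = 2.546 × 10⁻¹⁵ J = 15.9 keV.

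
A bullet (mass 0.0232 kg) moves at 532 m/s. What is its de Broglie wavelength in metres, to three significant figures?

p = mv = 0.0232 × 532 = 1.234 × 10¹ kg·m/s.
λ = h/p = 6.626 × 10⁻³⁴ / 1.234 × 10¹ = 5.37 × 10⁻³⁵ m.

λ = 5.37 × 10⁻³⁵ m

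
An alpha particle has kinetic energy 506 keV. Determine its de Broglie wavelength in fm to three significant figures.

KE = 506 keV = 8.106 × 10⁻¹⁴ J.
p = √(2mKE) = √(2 × 6.645 × 10⁻²⁷ × 8.106 × 10⁻¹⁴) = 3.282 × 10⁻²⁰ kg·m/s.
λ = h/p = 6.626 × 10⁻³⁴ / 3.282 × 10⁻²⁰ = 2.02 × 10⁻¹⁴ m = 20.2 fm.

λ = 20.2 fm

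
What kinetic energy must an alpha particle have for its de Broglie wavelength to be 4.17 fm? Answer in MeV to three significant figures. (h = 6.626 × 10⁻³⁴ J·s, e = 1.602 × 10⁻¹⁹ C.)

p = h/λ = 6.626 × 10⁻³⁴ / 4.170 × 10⁻¹⁵ = 1.589 × 10⁻¹⁹ kg·m/s.
KE = p²/(2m) = (1.589 × 10⁻¹⁹)² / (2 × 6.645 × 10⁻²⁷) = 1.900 × 10⁻¹² J = 11.9 MeV.

KE = 11.9 MeV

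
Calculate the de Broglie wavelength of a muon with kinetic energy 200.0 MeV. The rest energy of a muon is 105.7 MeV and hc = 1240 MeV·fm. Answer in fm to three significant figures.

Total energy E = KE + m₀c² = 200.0 + 105.7 = 305.7 MeV.
(pc)² = E² − (m₀c²)² = (305.7)² − (105.7)² = 8.228 × 10⁴ MeV², so pc = 286.8 MeV.
λ = hc/(pc) = 1240 MeV·fm / 286.8 MeV = 4.32 fm.

λ = 4.32 fm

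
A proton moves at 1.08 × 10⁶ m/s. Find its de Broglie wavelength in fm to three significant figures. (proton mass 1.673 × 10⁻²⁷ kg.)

λ = 367 fm

p = mv = 1.673 × 10⁻²⁷ × 1.08 × 10⁶ = 1.807 × 10⁻²¹ kg·m/s.
λ = h/p = 6.626 × 10⁻³⁴ / 1.807 × 10⁻²¹ = 3.67 × 10⁻¹³ m = 367 fm.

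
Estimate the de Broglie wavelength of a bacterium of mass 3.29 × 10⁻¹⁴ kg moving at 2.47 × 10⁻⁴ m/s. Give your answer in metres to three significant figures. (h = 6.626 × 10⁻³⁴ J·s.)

λ = 8.15 × 10⁻¹⁷ m

p = mv = 3.29 × 10⁻¹⁴ × 2.47 × 10⁻⁴ = 8.126 × 10⁻¹⁸ kg·m/s.
λ = h/p = 6.626 × 10⁻³⁴ / 8.126 × 10⁻¹⁸ = 8.15 × 10⁻¹⁷ m.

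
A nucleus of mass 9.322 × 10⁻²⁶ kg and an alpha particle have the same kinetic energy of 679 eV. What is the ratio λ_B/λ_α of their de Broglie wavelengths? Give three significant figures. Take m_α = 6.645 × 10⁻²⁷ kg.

λ_B/λ_α = 0.267

At fixed KE, p = √(2mKE) so λ = h/p ∝ 1/√m.
λ_B/λ_α = √(m_α/m_B) = √(6.645 × 10⁻²⁷/9.322 × 10⁻²⁶) = √(0.07128) = 0.267.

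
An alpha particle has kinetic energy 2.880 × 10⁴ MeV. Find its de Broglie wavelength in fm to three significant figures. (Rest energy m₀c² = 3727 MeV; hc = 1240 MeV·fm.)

λ = 0.0384 fm

Total energy E = KE + m₀c² = 2.880 × 10⁴ + 3727 = 32527 MeV.
(pc)² = E² − (m₀c²)² = (32527)² − (3727)² = 1.044 × 10⁹ MeV², so pc = 3.231 × 10⁴ MeV.
λ = hc/(pc) = 1240 MeV·fm / 3.231 × 10⁴ MeV = 0.0384 fm.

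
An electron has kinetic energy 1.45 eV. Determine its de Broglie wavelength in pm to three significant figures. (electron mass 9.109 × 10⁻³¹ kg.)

λ = 1020 pm

KE = 1.45 eV = 2.323 × 10⁻¹⁹ J.
p = √(2mKE) = √(2 × 9.109 × 10⁻³¹ × 2.323 × 10⁻¹⁹) = 6.505 × 10⁻²⁵ kg·m/s.
λ = h/p = 6.626 × 10⁻³⁴ / 6.505 × 10⁻²⁵ = 1.02 × 10⁻⁹ m = 1020 pm.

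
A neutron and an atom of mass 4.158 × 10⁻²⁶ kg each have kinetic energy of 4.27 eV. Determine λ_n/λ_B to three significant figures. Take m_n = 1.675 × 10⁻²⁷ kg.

At fixed KE, p = √(2mKE) so λ = h/p ∝ 1/√m.
λ_n/λ_B = √(m_B/m_n) = √(4.158 × 10⁻²⁶/1.675 × 10⁻²⁷) = √(24.82) = 4.98.

λ_n/λ_B = 4.98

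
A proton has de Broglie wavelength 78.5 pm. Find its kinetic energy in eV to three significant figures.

p = h/λ = 6.626 × 10⁻³⁴ / 7.850 × 10⁻¹¹ = 8.441 × 10⁻²⁴ kg·m/s.
KE = p²/(2m) = (8.441 × 10⁻²⁴)² / (2 × 1.673 × 10⁻²⁷) = 2.129 × 10⁻²⁰ J = 0.133 eV.

KE = 0.133 eV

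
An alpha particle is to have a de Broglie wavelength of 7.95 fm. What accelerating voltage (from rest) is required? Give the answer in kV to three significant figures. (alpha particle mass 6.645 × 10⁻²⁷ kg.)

p = h/λ = 6.626 × 10⁻³⁴ / 7.950 × 10⁻¹⁵ = 8.335 × 10⁻²⁰ kg·m/s.
KE = p²/(2m) = 5.227 × 10⁻¹³ J.
V = KE/2e = 5.227 × 10⁻¹³ / (2 × 1.602 × 10⁻¹⁹) = 1630 kV.

V = 1630 kV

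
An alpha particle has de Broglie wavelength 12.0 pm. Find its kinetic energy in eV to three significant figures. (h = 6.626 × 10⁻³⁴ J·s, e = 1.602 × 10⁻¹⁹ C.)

p = h/λ = 6.626 × 10⁻³⁴ / 1.200 × 10⁻¹¹ = 5.522 × 10⁻²³ kg·m/s.
KE = p²/(2m) = (5.522 × 10⁻²³)² / (2 × 6.645 × 10⁻²⁷) = 2.294 × 10⁻¹⁹ J = 1.43 eV.

KE = 1.43 eV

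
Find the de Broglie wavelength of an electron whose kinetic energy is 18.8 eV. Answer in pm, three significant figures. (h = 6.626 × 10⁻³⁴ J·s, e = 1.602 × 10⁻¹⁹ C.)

KE = 18.8 eV = 3.012 × 10⁻¹⁸ J.
p = √(2mKE) = √(2 × 9.109 × 10⁻³¹ × 3.012 × 10⁻¹⁸) = 2.342 × 10⁻²⁴ kg·m/s.
λ = h/p = 6.626 × 10⁻³⁴ / 2.342 × 10⁻²⁴ = 2.83 × 10⁻¹⁰ m = 283 pm.

λ = 283 pm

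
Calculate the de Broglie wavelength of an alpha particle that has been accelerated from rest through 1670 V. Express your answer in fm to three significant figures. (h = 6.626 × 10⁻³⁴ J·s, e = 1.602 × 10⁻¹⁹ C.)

λ = 248 fm

KE = 2eV = 2 × 1.602 × 10⁻¹⁹ × 1670 = 5.351 × 10⁻¹⁶ J.
p = √(2mKE) = √(2 × 6.645 × 10⁻²⁷ × 5.351 × 10⁻¹⁶) = 2.667 × 10⁻²¹ kg·m/s.
λ = h/p = 6.626 × 10⁻³⁴ / 2.667 × 10⁻²¹ = 2.48 × 10⁻¹³ m = 248 fm.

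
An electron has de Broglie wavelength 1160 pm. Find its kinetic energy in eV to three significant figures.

KE = 1.12 eV

p = h/λ = 6.626 × 10⁻³⁴ / 1.160 × 10⁻⁹ = 5.712 × 10⁻²⁵ kg·m/s.
KE = p²/(2m) = (5.712 × 10⁻²⁵)² / (2 × 9.109 × 10⁻³¹) = 1.791 × 10⁻¹⁹ J = 1.12 eV.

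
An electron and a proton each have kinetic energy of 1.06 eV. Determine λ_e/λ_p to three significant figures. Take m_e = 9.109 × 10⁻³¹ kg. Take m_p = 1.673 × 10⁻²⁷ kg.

At fixed KE, p = √(2mKE) so λ = h/p ∝ 1/√m.
λ_e/λ_p = √(m_p/m_e) = √(1.673 × 10⁻²⁷/9.109 × 10⁻³¹) = √(1837) = 42.9.

λ_e/λ_p = 42.9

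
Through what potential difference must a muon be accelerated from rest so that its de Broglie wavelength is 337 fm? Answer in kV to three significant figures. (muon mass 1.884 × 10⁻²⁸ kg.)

V = 64.0 kV

p = h/λ = 6.626 × 10⁻³⁴ / 3.370 × 10⁻¹³ = 1.966 × 10⁻²¹ kg·m/s.
KE = p²/(2m) = 1.026 × 10⁻¹⁴ J.
V = KE/e = 1.026 × 10⁻¹⁴ / (1.602 × 10⁻¹⁹) = 64.0 kV.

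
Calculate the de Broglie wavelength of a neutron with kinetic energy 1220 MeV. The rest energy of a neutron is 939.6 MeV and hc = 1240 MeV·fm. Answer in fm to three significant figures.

λ = 0.638 fm

Total energy E = KE + m₀c² = 1220 + 939.6 = 2159.6 MeV.
(pc)² = E² − (m₀c²)² = (2159.6)² − (939.6)² = 3.781 × 10⁶ MeV², so pc = 1944 MeV.
λ = hc/(pc) = 1240 MeV·fm / 1944 MeV = 0.638 fm.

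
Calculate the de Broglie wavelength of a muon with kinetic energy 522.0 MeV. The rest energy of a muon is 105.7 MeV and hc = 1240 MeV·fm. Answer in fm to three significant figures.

λ = 2.00 fm

Total energy E = KE + m₀c² = 522.0 + 105.7 = 627.7 MeV.
(pc)² = E² − (m₀c²)² = (627.7)² − (105.7)² = 3.828 × 10⁵ MeV², so pc = 618.7 MeV.
λ = hc/(pc) = 1240 MeV·fm / 618.7 MeV = 2.00 fm.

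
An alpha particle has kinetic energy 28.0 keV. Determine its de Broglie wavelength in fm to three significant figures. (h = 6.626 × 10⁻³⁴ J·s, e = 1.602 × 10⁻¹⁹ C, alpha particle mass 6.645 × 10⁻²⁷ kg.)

λ = 85.8 fm

KE = 28.0 keV = 4.486 × 10⁻¹⁵ J.
p = √(2mKE) = √(2 × 6.645 × 10⁻²⁷ × 4.486 × 10⁻¹⁵) = 7.721 × 10⁻²¹ kg·m/s.
λ = h/p = 6.626 × 10⁻³⁴ / 7.721 × 10⁻²¹ = 8.58 × 10⁻¹⁴ m = 85.8 fm.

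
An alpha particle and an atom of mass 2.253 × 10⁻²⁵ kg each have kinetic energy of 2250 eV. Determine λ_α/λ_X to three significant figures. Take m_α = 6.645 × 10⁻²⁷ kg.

λ_α/λ_X = 5.82

At fixed KE, p = √(2mKE) so λ = h/p ∝ 1/√m.
λ_α/λ_X = √(m_X/m_α) = √(2.253 × 10⁻²⁵/6.645 × 10⁻²⁷) = √(33.91) = 5.82.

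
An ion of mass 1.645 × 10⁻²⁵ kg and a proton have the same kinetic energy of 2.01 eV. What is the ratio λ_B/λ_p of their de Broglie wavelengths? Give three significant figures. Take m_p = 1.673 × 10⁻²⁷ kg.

At fixed KE, p = √(2mKE) so λ = h/p ∝ 1/√m.
λ_B/λ_p = √(m_p/m_B) = √(1.673 × 10⁻²⁷/1.645 × 10⁻²⁵) = √(0.01017) = 0.101.

λ_B/λ_p = 0.101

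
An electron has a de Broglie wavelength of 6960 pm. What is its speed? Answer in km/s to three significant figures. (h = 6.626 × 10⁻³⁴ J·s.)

v = 105 km/s

p = h/λ = 6.626 × 10⁻³⁴ / 6.960 × 10⁻⁹ = 9.520 × 10⁻²⁶ kg·m/s.
v = p/m = 9.520 × 10⁻²⁶ / 9.109 × 10⁻³¹ = 1.05 × 10⁵ m/s = 105 km/s.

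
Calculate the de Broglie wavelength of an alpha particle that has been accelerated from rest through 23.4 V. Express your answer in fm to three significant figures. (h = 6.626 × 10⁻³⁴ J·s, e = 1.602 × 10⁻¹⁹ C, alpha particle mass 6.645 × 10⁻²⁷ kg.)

KE = 2eV = 2 × 1.602 × 10⁻¹⁹ × 23.40 = 7.497 × 10⁻¹⁸ J.
p = √(2mKE) = √(2 × 6.645 × 10⁻²⁷ × 7.497 × 10⁻¹⁸) = 3.157 × 10⁻²² kg·m/s.
λ = h/p = 6.626 × 10⁻³⁴ / 3.157 × 10⁻²² = 2.10 × 10⁻¹² m = 2100 fm.

λ = 2100 fm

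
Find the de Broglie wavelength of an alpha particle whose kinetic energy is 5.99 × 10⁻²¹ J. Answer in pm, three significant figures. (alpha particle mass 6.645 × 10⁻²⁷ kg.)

p = √(2mKE) = √(2 × 6.645 × 10⁻²⁷ × 5.990 × 10⁻²¹) = 8.922 × 10⁻²⁴ kg·m/s.
λ = h/p = 6.626 × 10⁻³⁴ / 8.922 × 10⁻²⁴ = 7.43 × 10⁻¹¹ m = 74.3 pm.

λ = 74.3 pm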